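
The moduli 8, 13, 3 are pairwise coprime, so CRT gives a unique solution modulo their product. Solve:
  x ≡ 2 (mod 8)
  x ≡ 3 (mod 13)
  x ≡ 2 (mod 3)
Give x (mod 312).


Moduli 8, 13, 3 are pairwise coprime; by CRT there is a unique solution modulo M = 8 · 13 · 3 = 312.
Solve pairwise, accumulating the modulus:
  Start with x ≡ 2 (mod 8).
  Combine with x ≡ 3 (mod 13): since gcd(8, 13) = 1, we get a unique residue mod 104.
    Write x = 2 + 8·t and substitute into x ≡ 3 (mod 13): 8·t ≡ 3 − 2 = 1 (mod 13).
    The inverse of 8 mod 13 is 5 (since 8·5 = 40 = 3·13 + 1), so t ≡ 5·1 = 5 ≡ 5 (mod 13).
    Then x = 2 + 8·5 = 42, valid modulo lcm(8, 13) = 104: x ≡ 42 (mod 104).
  Combine with x ≡ 2 (mod 3): since gcd(104, 3) = 1, we get a unique residue mod 312.
    Write x = 42 + 104·t and substitute into x ≡ 2 (mod 3): 104·t ≡ 2 − 42 = -40 (mod 3).
    Reduce coefficients mod 3: 2·t ≡ 2 (mod 3).
    The inverse of 2 mod 3 is 2 (since 2·2 = 4 = 1·3 + 1), so t ≡ 2·2 = 4 ≡ 1 (mod 3).
    Then x = 42 + 104·1 = 146, valid modulo lcm(104, 3) = 312: x ≡ 146 (mod 312).
Verify: 146 mod 8 = 2 ✓, 146 mod 13 = 3 ✓, 146 mod 3 = 2 ✓.

x ≡ 146 (mod 312).


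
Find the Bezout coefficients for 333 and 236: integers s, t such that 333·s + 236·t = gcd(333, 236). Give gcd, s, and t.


Euclidean algorithm on (333, 236) — divide until remainder is 0:
  333 = 1 · 236 + 97
  236 = 2 · 97 + 42
  97 = 2 · 42 + 13
  42 = 3 · 13 + 3
  13 = 4 · 3 + 1
  3 = 3 · 1 + 0
gcd(333, 236) = 1.
Track Bezout coefficients alongside the remainders: start with r₀ = 333 = a·1 + b·0 (s = 1, t = 0) and r₁ = 236 = a·0 + b·1 (s = 0, t = 1); each new remainder r_{k+1} = r_{k-1} − q_k·r_k inherits s_{k+1} = s_{k-1} − q_k·s_k, t_{k+1} = t_{k-1} − q_k·t_k, so r_k = a·s_k + b·t_k at every step:
  q = 1: r = 97, s = 1 − 1·0 = 1, t = 0 − 1·1 = -1  (check: 333·1 + 236·(-1) = 97)
  q = 2: r = 42, s = 0 − 2·1 = -2, t = 1 − 2·(-1) = 3  (check: 333·(-2) + 236·3 = 42)
  q = 2: r = 13, s = 1 − 2·(-2) = 5, t = -1 − 2·3 = -7  (check: 333·5 + 236·(-7) = 13)
  q = 3: r = 3, s = -2 − 3·5 = -17, t = 3 − 3·(-7) = 24  (check: 333·(-17) + 236·24 = 3)
  q = 4: r = 1, s = 5 − 4·(-17) = 73, t = -7 − 4·24 = -103  (check: 333·73 + 236·(-103) = 1)
The row with r = 1 (the gcd) gives the Bezout coefficients s = 73, t = -103.
Result: 333 · (73) + 236 · (-103) = 1.

gcd(333, 236) = 1; s = 73, t = -103 (check: 333·73 + 236·(-103) = 1).


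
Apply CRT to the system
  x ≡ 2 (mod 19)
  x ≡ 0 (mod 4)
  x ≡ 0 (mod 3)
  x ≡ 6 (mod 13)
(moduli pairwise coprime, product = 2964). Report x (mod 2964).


Product of moduli M = 19 · 4 · 3 · 13 = 2964.
Merge one congruence at a time:
  Start: x ≡ 2 (mod 19).
  Combine with x ≡ 0 (mod 4); new modulus lcm = 76.
    Write x = 2 + 19·t and substitute into x ≡ 0 (mod 4): 19·t ≡ 0 − 2 = -2 (mod 4).
    Reduce coefficients mod 4: 3·t ≡ 2 (mod 4).
    The inverse of 3 mod 4 is 3 (since 3·3 = 9 = 2·4 + 1), so t ≡ 3·2 = 6 ≡ 2 (mod 4).
    Then x = 2 + 19·2 = 40, valid modulo lcm(19, 4) = 76: x ≡ 40 (mod 76).
  Combine with x ≡ 0 (mod 3); new modulus lcm = 228.
    Write x = 40 + 76·t and substitute into x ≡ 0 (mod 3): 76·t ≡ 0 − 40 = -40 (mod 3).
    Reduce coefficients mod 3: 1·t ≡ 2 (mod 3).
    So t ≡ 2 (mod 3).
    Then x = 40 + 76·2 = 192, valid modulo lcm(76, 3) = 228: x ≡ 192 (mod 228).
  Combine with x ≡ 6 (mod 13); new modulus lcm = 2964.
    Write x = 192 + 228·t and substitute into x ≡ 6 (mod 13): 228·t ≡ 6 − 192 = -186 (mod 13).
    Reduce coefficients mod 13: 7·t ≡ 9 (mod 13).
    The inverse of 7 mod 13 is 2 (since 7·2 = 14 = 1·13 + 1), so t ≡ 2·9 = 18 ≡ 5 (mod 13).
    Then x = 192 + 228·5 = 1332, valid modulo lcm(228, 13) = 2964: x ≡ 1332 (mod 2964).
Verify against each original: 1332 mod 19 = 2, 1332 mod 4 = 0, 1332 mod 3 = 0, 1332 mod 13 = 6.

x ≡ 1332 (mod 2964).


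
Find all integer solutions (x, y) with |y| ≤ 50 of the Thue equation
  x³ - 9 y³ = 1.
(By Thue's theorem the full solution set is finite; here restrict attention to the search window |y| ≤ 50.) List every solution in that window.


The equation is x³ - 9y³ = 1. For fixed y, x³ = 9·y³ + 1, so a solution requires the RHS to be a perfect cube.
Strategy: iterate y from -50 to 50, compute RHS = 9·y³ + 1, and check whether it is a (positive or negative) perfect cube.
Check small values of y:
  y = 0: RHS = 1 = (1)³ ⇒ x = 1 works.
  y = 1: RHS = 10 is not a perfect cube.
  y = -1: RHS = -8 = (-2)³ ⇒ x = -2 works.
  y = 2: RHS = 73 is not a perfect cube.
  y = -2: RHS = -71 is not a perfect cube.
  y = 3: RHS = 244 is not a perfect cube.
  y = -3: RHS = -242 is not a perfect cube.
Continuing the search up to |y| = 50 finds no further solutions beyond those listed.
Collected solutions: (1, 0), (-2, -1).

Solutions (with |y| ≤ 50): (1, 0), (-2, -1).


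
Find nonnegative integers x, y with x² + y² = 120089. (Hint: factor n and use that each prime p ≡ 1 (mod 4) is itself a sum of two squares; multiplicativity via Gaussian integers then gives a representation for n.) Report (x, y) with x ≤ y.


Step 1: Factor n = 120089 = 29 · 41 · 101.
Step 2: Check the mod-4 condition on each prime factor: 29 ≡ 1 (mod 4), exponent 1; 41 ≡ 1 (mod 4), exponent 1; 101 ≡ 1 (mod 4), exponent 1.
All primes ≡ 3 (mod 4) appear to even exponent (or don't appear), so by the two-squares theorem n IS expressible as a sum of two squares.
Step 3: Build a representation. Here n = 29 · 41 · 101 is a product of primes ≡ 1 (mod 4). Each prime p ≡ 1 (mod 4) is itself a sum of two squares; find a² by testing p − a² for a perfect square:
  29: 29 − 1² = 28, 29 − 2² = 25 = 5² ⇒ 29 = 2² + 5².
  41: 41 − 1² = 40, 41 − 2² = 37, 41 − 3² = 32, 41 − 4² = 25 = 5² ⇒ 41 = 4² + 5².
  101: 101 − 1² = 100 = 10² ⇒ 101 = 1² + 10².
  Combine using the Brahmagupta–Fibonacci identity (a² + b²)(c² + d²) = (ac − bd)² + (ad + bc)² = (ac + bd)² + (ad − bc)²:
  29 · 41 = 1189: from (2² + 5²)(4² + 5²), take (2·4 − 5·5, 2·5 + 5·4) = (8 − 25, 10 + 20) = (-17, 30); dropping signs (only squares matter) gives (17, 30); check 17² + 30² = 289 + 900 = 1189 ✓.
  1189 · 101 = 120089: from (17² + 30²)(1² + 10²), take (17·1 − 30·10, 17·10 + 30·1) = (17 − 300, 170 + 30) = (-283, 200); dropping signs (only squares matter) gives (283, 200); check 283² + 200² = 80089 + 40000 = 120089 ✓.
Step 4: Order so x ≤ y and verify: 200² + 283² = 40000 + 80089 = 120089 = n. ✓

n = 120089 = 200² + 283² (one valid representation with x ≤ y).


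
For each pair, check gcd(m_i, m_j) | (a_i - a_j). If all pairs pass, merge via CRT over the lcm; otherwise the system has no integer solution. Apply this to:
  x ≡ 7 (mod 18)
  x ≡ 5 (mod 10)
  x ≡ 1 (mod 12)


Moduli 18, 10, 12 are not pairwise coprime, so CRT works modulo lcm(m_i) when all pairwise compatibility conditions hold.
Pairwise compatibility: gcd(m_i, m_j) must divide a_i - a_j for every pair.
Merge one congruence at a time:
  Start: x ≡ 7 (mod 18).
  Combine with x ≡ 5 (mod 10): gcd(18, 10) = 2; 5 - 7 = -2, which IS divisible by 2, so compatible.
    Write x = 7 + 18·t and substitute into x ≡ 5 (mod 10): 18·t ≡ 5 − 7 = -2 (mod 10).
    Divide the congruence (and modulus) by g = 2: 9·t ≡ -1 (mod 5).
    Reduce coefficients mod 5: 4·t ≡ 4 (mod 5).
    The inverse of 4 mod 5 is 4 (since 4·4 = 16 = 3·5 + 1), so t ≡ 4·4 = 16 ≡ 1 (mod 5).
    Then x = 7 + 18·1 = 25, valid modulo lcm(18, 10) = 90: x ≡ 25 (mod 90).
  Combine with x ≡ 1 (mod 12): gcd(90, 12) = 6; 1 - 25 = -24, which IS divisible by 6, so compatible.
    Write x = 25 + 90·t and substitute into x ≡ 1 (mod 12): 90·t ≡ 1 − 25 = -24 (mod 12).
    Divide the congruence (and modulus) by g = 6: 15·t ≡ -4 (mod 2).
    Reduce coefficients mod 2: 1·t ≡ 0 (mod 2).
    So t ≡ 0 (mod 2).
    Then x = 25 + 90·0 = 25, valid modulo lcm(90, 12) = 180: x ≡ 25 (mod 180).
Verify: 25 mod 18 = 7, 25 mod 10 = 5, 25 mod 12 = 1.

x ≡ 25 (mod 180).


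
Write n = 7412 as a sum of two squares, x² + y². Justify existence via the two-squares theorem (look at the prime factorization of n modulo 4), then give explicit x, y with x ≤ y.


Step 1: Factor n = 7412 = 2^2 · 17 · 109.
Step 2: Check the mod-4 condition on each prime factor: 2 = 2 (special); 17 ≡ 1 (mod 4), exponent 1; 109 ≡ 1 (mod 4), exponent 1.
All primes ≡ 3 (mod 4) appear to even exponent (or don't appear), so by the two-squares theorem n IS expressible as a sum of two squares.
Step 3: Build a representation. Group n = k² · m with k = 2 and m = 17 · 109 = 1853 (a product of primes ≡ 1 (mod 4)); a representation of m scales to one of n via (k·x)² + (k·y)² = k²(x² + y²). Each prime p ≡ 1 (mod 4) is itself a sum of two squares; find a² by testing p − a² for a perfect square:
  17: 17 − 1² = 16 = 4² ⇒ 17 = 1² + 4².
  109: 109 − 1² = 108, 109 − 2² = 105, 109 − 3² = 100 = 10² ⇒ 109 = 3² + 10².
  Combine using the Brahmagupta–Fibonacci identity (a² + b²)(c² + d²) = (ac − bd)² + (ad + bc)² = (ac + bd)² + (ad − bc)²:
  17 · 109 = 1853: from (1² + 4²)(3² + 10²), take (1·3 − 4·10, 1·10 + 4·3) = (3 − 40, 10 + 12) = (-37, 22); dropping signs (only squares matter) gives (37, 22); check 37² + 22² = 1369 + 484 = 1853 ✓.
  Scale by k = 2: (2·37, 2·22) = (74, 44).
Step 4: Order so x ≤ y and verify: 44² + 74² = 1936 + 5476 = 7412 = n. ✓

n = 7412 = 44² + 74² (one valid representation with x ≤ y).


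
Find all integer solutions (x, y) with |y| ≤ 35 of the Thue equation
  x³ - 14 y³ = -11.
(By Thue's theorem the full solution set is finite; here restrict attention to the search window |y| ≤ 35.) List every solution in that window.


The equation is x³ - 14y³ = -11. For fixed y, x³ = 14·y³ − 11, so a solution requires the RHS to be a perfect cube.
Strategy: iterate y from -35 to 35, compute RHS = 14·y³ − 11, and check whether it is a (positive or negative) perfect cube.
Check small values of y:
  y = 0: RHS = -11 is not a perfect cube.
  y = 1: RHS = 3 is not a perfect cube.
  y = -1: RHS = -25 is not a perfect cube.
  y = 2: RHS = 101 is not a perfect cube.
  y = -2: RHS = -123 is not a perfect cube.
  y = 3: RHS = 367 is not a perfect cube.
  y = -3: RHS = -389 is not a perfect cube.
Continuing the search up to |y| = 35 finds no solutions either.
No (x, y) in the scanned range satisfies the equation.

No integer solutions with |y| ≤ 35.


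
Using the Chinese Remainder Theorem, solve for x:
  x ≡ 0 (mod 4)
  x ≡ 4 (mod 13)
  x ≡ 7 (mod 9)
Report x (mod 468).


Moduli 4, 13, 9 are pairwise coprime; by CRT there is a unique solution modulo M = 4 · 13 · 9 = 468.
Solve pairwise, accumulating the modulus:
  Start with x ≡ 0 (mod 4).
  Combine with x ≡ 4 (mod 13): since gcd(4, 13) = 1, we get a unique residue mod 52.
    Write x = 0 + 4·t and substitute into x ≡ 4 (mod 13): 4·t ≡ 4 − 0 = 4 (mod 13).
    The inverse of 4 mod 13 is 10 (since 4·10 = 40 = 3·13 + 1), so t ≡ 10·4 = 40 ≡ 1 (mod 13).
    Then x = 0 + 4·1 = 4, valid modulo lcm(4, 13) = 52: x ≡ 4 (mod 52).
  Combine with x ≡ 7 (mod 9): since gcd(52, 9) = 1, we get a unique residue mod 468.
    Write x = 4 + 52·t and substitute into x ≡ 7 (mod 9): 52·t ≡ 7 − 4 = 3 (mod 9).
    Reduce coefficients mod 9: 7·t ≡ 3 (mod 9).
    The inverse of 7 mod 9 is 4 (since 7·4 = 28 = 3·9 + 1), so t ≡ 4·3 = 12 ≡ 3 (mod 9).
    Then x = 4 + 52·3 = 160, valid modulo lcm(52, 9) = 468: x ≡ 160 (mod 468).
Verify: 160 mod 4 = 0 ✓, 160 mod 13 = 4 ✓, 160 mod 9 = 7 ✓.

x ≡ 160 (mod 468).


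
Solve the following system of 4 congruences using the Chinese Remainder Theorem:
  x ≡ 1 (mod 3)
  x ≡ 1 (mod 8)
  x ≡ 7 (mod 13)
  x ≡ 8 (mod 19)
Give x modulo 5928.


Product of moduli M = 3 · 8 · 13 · 19 = 5928.
Merge one congruence at a time:
  Start: x ≡ 1 (mod 3).
  Combine with x ≡ 1 (mod 8); new modulus lcm = 24.
    Write x = 1 + 3·t and substitute into x ≡ 1 (mod 8): 3·t ≡ 1 − 1 = 0 (mod 8).
    The inverse of 3 mod 8 is 3 (since 3·3 = 9 = 1·8 + 1), so t ≡ 3·0 = 0 ≡ 0 (mod 8).
    Then x = 1 + 3·0 = 1, valid modulo lcm(3, 8) = 24: x ≡ 1 (mod 24).
  Combine with x ≡ 7 (mod 13); new modulus lcm = 312.
    Write x = 1 + 24·t and substitute into x ≡ 7 (mod 13): 24·t ≡ 7 − 1 = 6 (mod 13).
    Reduce coefficients mod 13: 11·t ≡ 6 (mod 13).
    The inverse of 11 mod 13 is 6 (since 11·6 = 66 = 5·13 + 1), so t ≡ 6·6 = 36 ≡ 10 (mod 13).
    Then x = 1 + 24·10 = 241, valid modulo lcm(24, 13) = 312: x ≡ 241 (mod 312).
  Combine with x ≡ 8 (mod 19); new modulus lcm = 5928.
    Write x = 241 + 312·t and substitute into x ≡ 8 (mod 19): 312·t ≡ 8 − 241 = -233 (mod 19).
    Reduce coefficients mod 19: 8·t ≡ 14 (mod 19).
    The inverse of 8 mod 19 is 12 (since 8·12 = 96 = 5·19 + 1), so t ≡ 12·14 = 168 ≡ 16 (mod 19).
    Then x = 241 + 312·16 = 5233, valid modulo lcm(312, 19) = 5928: x ≡ 5233 (mod 5928).
Verify against each original: 5233 mod 3 = 1, 5233 mod 8 = 1, 5233 mod 13 = 7, 5233 mod 19 = 8.

x ≡ 5233 (mod 5928).


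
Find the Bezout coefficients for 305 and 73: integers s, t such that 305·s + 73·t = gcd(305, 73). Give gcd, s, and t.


Euclidean algorithm on (305, 73) — divide until remainder is 0:
  305 = 4 · 73 + 13
  73 = 5 · 13 + 8
  13 = 1 · 8 + 5
  8 = 1 · 5 + 3
  5 = 1 · 3 + 2
  3 = 1 · 2 + 1
  2 = 2 · 1 + 0
gcd(305, 73) = 1.
Track Bezout coefficients alongside the remainders: start with r₀ = 305 = a·1 + b·0 (s = 1, t = 0) and r₁ = 73 = a·0 + b·1 (s = 0, t = 1); each new remainder r_{k+1} = r_{k-1} − q_k·r_k inherits s_{k+1} = s_{k-1} − q_k·s_k, t_{k+1} = t_{k-1} − q_k·t_k, so r_k = a·s_k + b·t_k at every step:
  q = 4: r = 13, s = 1 − 4·0 = 1, t = 0 − 4·1 = -4  (check: 305·1 + 73·(-4) = 13)
  q = 5: r = 8, s = 0 − 5·1 = -5, t = 1 − 5·(-4) = 21  (check: 305·(-5) + 73·21 = 8)
  q = 1: r = 5, s = 1 − 1·(-5) = 6, t = -4 − 1·21 = -25  (check: 305·6 + 73·(-25) = 5)
  q = 1: r = 3, s = -5 − 1·6 = -11, t = 21 − 1·(-25) = 46  (check: 305·(-11) + 73·46 = 3)
  q = 1: r = 2, s = 6 − 1·(-11) = 17, t = -25 − 1·46 = -71  (check: 305·17 + 73·(-71) = 2)
  q = 1: r = 1, s = -11 − 1·17 = -28, t = 46 − 1·(-71) = 117  (check: 305·(-28) + 73·117 = 1)
The row with r = 1 (the gcd) gives the Bezout coefficients s = -28, t = 117.
Result: 305 · (-28) + 73 · (117) = 1.

gcd(305, 73) = 1; s = -28, t = 117 (check: 305·(-28) + 73·117 = 1).


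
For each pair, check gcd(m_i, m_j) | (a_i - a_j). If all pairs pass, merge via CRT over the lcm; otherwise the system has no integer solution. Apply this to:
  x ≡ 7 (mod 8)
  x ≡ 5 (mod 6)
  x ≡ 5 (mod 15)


Moduli 8, 6, 15 are not pairwise coprime, so CRT works modulo lcm(m_i) when all pairwise compatibility conditions hold.
Pairwise compatibility: gcd(m_i, m_j) must divide a_i - a_j for every pair.
Merge one congruence at a time:
  Start: x ≡ 7 (mod 8).
  Combine with x ≡ 5 (mod 6): gcd(8, 6) = 2; 5 - 7 = -2, which IS divisible by 2, so compatible.
    Write x = 7 + 8·t and substitute into x ≡ 5 (mod 6): 8·t ≡ 5 − 7 = -2 (mod 6).
    Divide the congruence (and modulus) by g = 2: 4·t ≡ -1 (mod 3).
    Reduce coefficients mod 3: 1·t ≡ 2 (mod 3).
    So t ≡ 2 (mod 3).
    Then x = 7 + 8·2 = 23, valid modulo lcm(8, 6) = 24: x ≡ 23 (mod 24).
  Combine with x ≡ 5 (mod 15): gcd(24, 15) = 3; 5 - 23 = -18, which IS divisible by 3, so compatible.
    Write x = 23 + 24·t and substitute into x ≡ 5 (mod 15): 24·t ≡ 5 − 23 = -18 (mod 15).
    Divide the congruence (and modulus) by g = 3: 8·t ≡ -6 (mod 5).
    Reduce coefficients mod 5: 3·t ≡ 4 (mod 5).
    The inverse of 3 mod 5 is 2 (since 3·2 = 6 = 1·5 + 1), so t ≡ 2·4 = 8 ≡ 3 (mod 5).
    Then x = 23 + 24·3 = 95, valid modulo lcm(24, 15) = 120: x ≡ 95 (mod 120).
Verify: 95 mod 8 = 7, 95 mod 6 = 5, 95 mod 15 = 5.

x ≡ 95 (mod 120).


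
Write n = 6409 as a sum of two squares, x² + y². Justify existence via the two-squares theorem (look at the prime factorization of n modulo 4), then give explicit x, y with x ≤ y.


Step 1: Factor n = 6409 = 13 · 17 · 29.
Step 2: Check the mod-4 condition on each prime factor: 13 ≡ 1 (mod 4), exponent 1; 17 ≡ 1 (mod 4), exponent 1; 29 ≡ 1 (mod 4), exponent 1.
All primes ≡ 3 (mod 4) appear to even exponent (or don't appear), so by the two-squares theorem n IS expressible as a sum of two squares.
Step 3: Build a representation. Here n = 13 · 17 · 29 is a product of primes ≡ 1 (mod 4). Each prime p ≡ 1 (mod 4) is itself a sum of two squares; find a² by testing p − a² for a perfect square:
  13: 13 − 1² = 12, 13 − 2² = 9 = 3² ⇒ 13 = 2² + 3².
  17: 17 − 1² = 16 = 4² ⇒ 17 = 1² + 4².
  29: 29 − 1² = 28, 29 − 2² = 25 = 5² ⇒ 29 = 2² + 5².
  Combine using the Brahmagupta–Fibonacci identity (a² + b²)(c² + d²) = (ac − bd)² + (ad + bc)² = (ac + bd)² + (ad − bc)²:
  13 · 17 = 221: from (2² + 3²)(1² + 4²), take (2·1 − 3·4, 2·4 + 3·1) = (2 − 12, 8 + 3) = (-10, 11); dropping signs (only squares matter) gives (10, 11); check 10² + 11² = 100 + 121 = 221 ✓.
  221 · 29 = 6409: from (10² + 11²)(2² + 5²), take (10·2 − 11·5, 10·5 + 11·2) = (20 − 55, 50 + 22) = (-35, 72); dropping signs (only squares matter) gives (35, 72); check 35² + 72² = 1225 + 5184 = 6409 ✓.
Step 4: Order so x ≤ y and verify: 35² + 72² = 1225 + 5184 = 6409 = n. ✓

n = 6409 = 35² + 72² (one valid representation with x ≤ y).


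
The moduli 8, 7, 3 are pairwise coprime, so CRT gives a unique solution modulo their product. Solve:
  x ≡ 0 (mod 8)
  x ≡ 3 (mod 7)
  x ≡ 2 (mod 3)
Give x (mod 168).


Moduli 8, 7, 3 are pairwise coprime; by CRT there is a unique solution modulo M = 8 · 7 · 3 = 168.
Solve pairwise, accumulating the modulus:
  Start with x ≡ 0 (mod 8).
  Combine with x ≡ 3 (mod 7): since gcd(8, 7) = 1, we get a unique residue mod 56.
    Write x = 0 + 8·t and substitute into x ≡ 3 (mod 7): 8·t ≡ 3 − 0 = 3 (mod 7).
    Reduce coefficients mod 7: 1·t ≡ 3 (mod 7).
    So t ≡ 3 (mod 7).
    Then x = 0 + 8·3 = 24, valid modulo lcm(8, 7) = 56: x ≡ 24 (mod 56).
  Combine with x ≡ 2 (mod 3): since gcd(56, 3) = 1, we get a unique residue mod 168.
    Write x = 24 + 56·t and substitute into x ≡ 2 (mod 3): 56·t ≡ 2 − 24 = -22 (mod 3).
    Reduce coefficients mod 3: 2·t ≡ 2 (mod 3).
    The inverse of 2 mod 3 is 2 (since 2·2 = 4 = 1·3 + 1), so t ≡ 2·2 = 4 ≡ 1 (mod 3).
    Then x = 24 + 56·1 = 80, valid modulo lcm(56, 3) = 168: x ≡ 80 (mod 168).
Verify: 80 mod 8 = 0 ✓, 80 mod 7 = 3 ✓, 80 mod 3 = 2 ✓.

x ≡ 80 (mod 168).


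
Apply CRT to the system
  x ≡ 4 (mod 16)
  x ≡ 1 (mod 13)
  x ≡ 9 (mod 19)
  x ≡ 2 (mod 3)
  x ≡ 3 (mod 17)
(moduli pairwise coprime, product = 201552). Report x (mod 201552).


Product of moduli M = 16 · 13 · 19 · 3 · 17 = 201552.
Merge one congruence at a time:
  Start: x ≡ 4 (mod 16).
  Combine with x ≡ 1 (mod 13); new modulus lcm = 208.
    Write x = 4 + 16·t and substitute into x ≡ 1 (mod 13): 16·t ≡ 1 − 4 = -3 (mod 13).
    Reduce coefficients mod 13: 3·t ≡ 10 (mod 13).
    The inverse of 3 mod 13 is 9 (since 3·9 = 27 = 2·13 + 1), so t ≡ 9·10 = 90 ≡ 12 (mod 13).
    Then x = 4 + 16·12 = 196, valid modulo lcm(16, 13) = 208: x ≡ 196 (mod 208).
  Combine with x ≡ 9 (mod 19); new modulus lcm = 3952.
    Write x = 196 + 208·t and substitute into x ≡ 9 (mod 19): 208·t ≡ 9 − 196 = -187 (mod 19).
    Reduce coefficients mod 19: 18·t ≡ 3 (mod 19).
    The inverse of 18 mod 19 is 18 (since 18·18 = 324 = 17·19 + 1), so t ≡ 18·3 = 54 ≡ 16 (mod 19).
    Then x = 196 + 208·16 = 3524, valid modulo lcm(208, 19) = 3952: x ≡ 3524 (mod 3952).
  Combine with x ≡ 2 (mod 3); new modulus lcm = 11856.
    Write x = 3524 + 3952·t and substitute into x ≡ 2 (mod 3): 3952·t ≡ 2 − 3524 = -3522 (mod 3).
    Reduce coefficients mod 3: 1·t ≡ 0 (mod 3).
    So t ≡ 0 (mod 3).
    Then x = 3524 + 3952·0 = 3524, valid modulo lcm(3952, 3) = 11856: x ≡ 3524 (mod 11856).
  Combine with x ≡ 3 (mod 17); new modulus lcm = 201552.
    Write x = 3524 + 11856·t and substitute into x ≡ 3 (mod 17): 11856·t ≡ 3 − 3524 = -3521 (mod 17).
    Reduce coefficients mod 17: 7·t ≡ 15 (mod 17).
    The inverse of 7 mod 17 is 5 (since 7·5 = 35 = 2·17 + 1), so t ≡ 5·15 = 75 ≡ 7 (mod 17).
    Then x = 3524 + 11856·7 = 86516, valid modulo lcm(11856, 17) = 201552: x ≡ 86516 (mod 201552).
Verify against each original: 86516 mod 16 = 4, 86516 mod 13 = 1, 86516 mod 19 = 9, 86516 mod 3 = 2, 86516 mod 17 = 3.

x ≡ 86516 (mod 201552).


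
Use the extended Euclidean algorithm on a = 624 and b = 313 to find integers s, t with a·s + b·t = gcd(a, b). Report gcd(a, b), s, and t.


Euclidean algorithm on (624, 313) — divide until remainder is 0:
  624 = 1 · 313 + 311
  313 = 1 · 311 + 2
  311 = 155 · 2 + 1
  2 = 2 · 1 + 0
gcd(624, 313) = 1.
Track Bezout coefficients alongside the remainders: start with r₀ = 624 = a·1 + b·0 (s = 1, t = 0) and r₁ = 313 = a·0 + b·1 (s = 0, t = 1); each new remainder r_{k+1} = r_{k-1} − q_k·r_k inherits s_{k+1} = s_{k-1} − q_k·s_k, t_{k+1} = t_{k-1} − q_k·t_k, so r_k = a·s_k + b·t_k at every step:
  q = 1: r = 311, s = 1 − 1·0 = 1, t = 0 − 1·1 = -1  (check: 624·1 + 313·(-1) = 311)
  q = 1: r = 2, s = 0 − 1·1 = -1, t = 1 − 1·(-1) = 2  (check: 624·(-1) + 313·2 = 2)
  q = 155: r = 1, s = 1 − 155·(-1) = 156, t = -1 − 155·2 = -311  (check: 624·156 + 313·(-311) = 1)
The row with r = 1 (the gcd) gives the Bezout coefficients s = 156, t = -311.
Result: 624 · (156) + 313 · (-311) = 1.

gcd(624, 313) = 1; s = 156, t = -311 (check: 624·156 + 313·(-311) = 1).


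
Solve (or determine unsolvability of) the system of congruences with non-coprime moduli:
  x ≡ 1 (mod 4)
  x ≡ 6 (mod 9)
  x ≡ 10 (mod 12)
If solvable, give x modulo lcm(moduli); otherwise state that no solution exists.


Moduli 4, 9, 12 are not pairwise coprime, so CRT works modulo lcm(m_i) when all pairwise compatibility conditions hold.
Pairwise compatibility: gcd(m_i, m_j) must divide a_i - a_j for every pair.
Merge one congruence at a time:
  Start: x ≡ 1 (mod 4).
  Combine with x ≡ 6 (mod 9): gcd(4, 9) = 1; 6 - 1 = 5, which IS divisible by 1, so compatible.
    Write x = 1 + 4·t and substitute into x ≡ 6 (mod 9): 4·t ≡ 6 − 1 = 5 (mod 9).
    The inverse of 4 mod 9 is 7 (since 4·7 = 28 = 3·9 + 1), so t ≡ 7·5 = 35 ≡ 8 (mod 9).
    Then x = 1 + 4·8 = 33, valid modulo lcm(4, 9) = 36: x ≡ 33 (mod 36).
  Combine with x ≡ 10 (mod 12): gcd(36, 12) = 12, and 10 - 33 = -23 is NOT divisible by 12.
    ⇒ system is inconsistent (no integer solution).

No solution (the system is inconsistent).


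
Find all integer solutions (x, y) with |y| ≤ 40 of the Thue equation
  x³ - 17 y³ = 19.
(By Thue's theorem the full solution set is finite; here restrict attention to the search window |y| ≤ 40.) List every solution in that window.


The equation is x³ - 17y³ = 19. For fixed y, x³ = 17·y³ + 19, so a solution requires the RHS to be a perfect cube.
Strategy: iterate y from -40 to 40, compute RHS = 17·y³ + 19, and check whether it is a (positive or negative) perfect cube.
Check small values of y:
  y = 0: RHS = 19 is not a perfect cube.
  y = 1: RHS = 36 is not a perfect cube.
  y = -1: RHS = 2 is not a perfect cube.
  y = 2: RHS = 155 is not a perfect cube.
  y = -2: RHS = -117 is not a perfect cube.
  y = 3: RHS = 478 is not a perfect cube.
  y = -3: RHS = -440 is not a perfect cube.
Continuing the search up to |y| = 40 finds no solutions either.
No (x, y) in the scanned range satisfies the equation.

No integer solutions with |y| ≤ 40.


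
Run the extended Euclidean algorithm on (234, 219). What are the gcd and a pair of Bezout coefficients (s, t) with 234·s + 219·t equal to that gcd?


Euclidean algorithm on (234, 219) — divide until remainder is 0:
  234 = 1 · 219 + 15
  219 = 14 · 15 + 9
  15 = 1 · 9 + 6
  9 = 1 · 6 + 3
  6 = 2 · 3 + 0
gcd(234, 219) = 3.
Track Bezout coefficients alongside the remainders: start with r₀ = 234 = a·1 + b·0 (s = 1, t = 0) and r₁ = 219 = a·0 + b·1 (s = 0, t = 1); each new remainder r_{k+1} = r_{k-1} − q_k·r_k inherits s_{k+1} = s_{k-1} − q_k·s_k, t_{k+1} = t_{k-1} − q_k·t_k, so r_k = a·s_k + b·t_k at every step:
  q = 1: r = 15, s = 1 − 1·0 = 1, t = 0 − 1·1 = -1  (check: 234·1 + 219·(-1) = 15)
  q = 14: r = 9, s = 0 − 14·1 = -14, t = 1 − 14·(-1) = 15  (check: 234·(-14) + 219·15 = 9)
  q = 1: r = 6, s = 1 − 1·(-14) = 15, t = -1 − 1·15 = -16  (check: 234·15 + 219·(-16) = 6)
  q = 1: r = 3, s = -14 − 1·15 = -29, t = 15 − 1·(-16) = 31  (check: 234·(-29) + 219·31 = 3)
The row with r = 3 (the gcd) gives the Bezout coefficients s = -29, t = 31.
Result: 234 · (-29) + 219 · (31) = 3.

gcd(234, 219) = 3; s = -29, t = 31 (check: 234·(-29) + 219·31 = 3).


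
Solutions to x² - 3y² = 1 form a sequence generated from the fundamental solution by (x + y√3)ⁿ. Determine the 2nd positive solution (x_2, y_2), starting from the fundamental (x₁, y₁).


Step 1: Find the fundamental solution (x₁, y₁) of x² - 3y² = 1.
  Expand √3 as a continued fraction. a₀ = ⌊√3⌋ = 1; iterate m_{k+1} = d_k·a_k − m_k, d_{k+1} = (3 − m_{k+1}²)/d_k, a_{k+1} = ⌊(a₀ + m_{k+1})/d_{k+1}⌋ (starting m₀ = 0, d₀ = 1), with convergents p_k = a_k·p_{k-1} + p_{k-2}, q_k = a_k·q_{k-1} + q_{k-2} (p₋₁ = 1, q₋₁ = 0):
  k = 0: a₀ = 1; p₀/q₀ = 1/1; p₀² − 3·q₀² = 1 − 3 = -2.
  k = 1: m = 1, d = 2, a = ⌊(1 + 1)/2⌋ = 1; p/q = (1·1 + 1)/(1·1 + 0) = 2/1; p² − 3·q² = 4 − 3 = 1.
  The first convergent with p² − 3·q² = 1 gives the fundamental solution (x₁, y₁) = (2, 1).
Step 2: Apply the recurrence (x_{n+1}, y_{n+1}) = (x₁x_n + 3y₁y_n, x₁y_n + y₁x_n) repeatedly.
  From (x_1, y_1) = (2, 1): x_2 = 2·2 + 3·1·1 = 7; y_2 = 2·1 + 1·2 = 4.
Step 3: Verify x_2² - 3·y_2² = 49 - 48 = 1 (should be 1). ✓

(x_1, y_1) = (2, 1); (x_2, y_2) = (7, 4).


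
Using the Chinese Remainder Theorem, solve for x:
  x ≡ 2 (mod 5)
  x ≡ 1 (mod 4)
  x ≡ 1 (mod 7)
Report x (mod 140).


Moduli 5, 4, 7 are pairwise coprime; by CRT there is a unique solution modulo M = 5 · 4 · 7 = 140.
Solve pairwise, accumulating the modulus:
  Start with x ≡ 2 (mod 5).
  Combine with x ≡ 1 (mod 4): since gcd(5, 4) = 1, we get a unique residue mod 20.
    Write x = 2 + 5·t and substitute into x ≡ 1 (mod 4): 5·t ≡ 1 − 2 = -1 (mod 4).
    Reduce coefficients mod 4: 1·t ≡ 3 (mod 4).
    So t ≡ 3 (mod 4).
    Then x = 2 + 5·3 = 17, valid modulo lcm(5, 4) = 20: x ≡ 17 (mod 20).
  Combine with x ≡ 1 (mod 7): since gcd(20, 7) = 1, we get a unique residue mod 140.
    Write x = 17 + 20·t and substitute into x ≡ 1 (mod 7): 20·t ≡ 1 − 17 = -16 (mod 7).
    Reduce coefficients mod 7: 6·t ≡ 5 (mod 7).
    The inverse of 6 mod 7 is 6 (since 6·6 = 36 = 5·7 + 1), so t ≡ 6·5 = 30 ≡ 2 (mod 7).
    Then x = 17 + 20·2 = 57, valid modulo lcm(20, 7) = 140: x ≡ 57 (mod 140).
Verify: 57 mod 5 = 2 ✓, 57 mod 4 = 1 ✓, 57 mod 7 = 1 ✓.

x ≡ 57 (mod 140).


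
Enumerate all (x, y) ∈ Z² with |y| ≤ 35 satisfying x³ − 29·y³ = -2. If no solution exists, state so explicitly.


The equation is x³ - 29y³ = -2. For fixed y, x³ = 29·y³ − 2, so a solution requires the RHS to be a perfect cube.
Strategy: iterate y from -35 to 35, compute RHS = 29·y³ − 2, and check whether it is a (positive or negative) perfect cube.
Check small values of y:
  y = 0: RHS = -2 is not a perfect cube.
  y = 1: RHS = 27 = (3)³ ⇒ x = 3 works.
  y = -1: RHS = -31 is not a perfect cube.
  y = 2: RHS = 230 is not a perfect cube.
  y = -2: RHS = -234 is not a perfect cube.
  y = 3: RHS = 781 is not a perfect cube.
  y = -3: RHS = -785 is not a perfect cube.
Continuing the search up to |y| = 35 finds no further solutions beyond those listed.
Collected solutions: (3, 1).

Solutions (with |y| ≤ 35): (3, 1).


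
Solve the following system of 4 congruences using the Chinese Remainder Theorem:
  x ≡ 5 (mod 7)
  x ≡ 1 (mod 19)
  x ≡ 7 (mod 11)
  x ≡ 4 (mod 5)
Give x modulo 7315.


Product of moduli M = 7 · 19 · 11 · 5 = 7315.
Merge one congruence at a time:
  Start: x ≡ 5 (mod 7).
  Combine with x ≡ 1 (mod 19); new modulus lcm = 133.
    Write x = 5 + 7·t and substitute into x ≡ 1 (mod 19): 7·t ≡ 1 − 5 = -4 (mod 19).
    Reduce coefficients mod 19: 7·t ≡ 15 (mod 19).
    The inverse of 7 mod 19 is 11 (since 7·11 = 77 = 4·19 + 1), so t ≡ 11·15 = 165 ≡ 13 (mod 19).
    Then x = 5 + 7·13 = 96, valid modulo lcm(7, 19) = 133: x ≡ 96 (mod 133).
  Combine with x ≡ 7 (mod 11); new modulus lcm = 1463.
    Write x = 96 + 133·t and substitute into x ≡ 7 (mod 11): 133·t ≡ 7 − 96 = -89 (mod 11).
    Reduce coefficients mod 11: 1·t ≡ 10 (mod 11).
    So t ≡ 10 (mod 11).
    Then x = 96 + 133·10 = 1426, valid modulo lcm(133, 11) = 1463: x ≡ 1426 (mod 1463).
  Combine with x ≡ 4 (mod 5); new modulus lcm = 7315.
    Write x = 1426 + 1463·t and substitute into x ≡ 4 (mod 5): 1463·t ≡ 4 − 1426 = -1422 (mod 5).
    Reduce coefficients mod 5: 3·t ≡ 3 (mod 5).
    The inverse of 3 mod 5 is 2 (since 3·2 = 6 = 1·5 + 1), so t ≡ 2·3 = 6 ≡ 1 (mod 5).
    Then x = 1426 + 1463·1 = 2889, valid modulo lcm(1463, 5) = 7315: x ≡ 2889 (mod 7315).
Verify against each original: 2889 mod 7 = 5, 2889 mod 19 = 1, 2889 mod 11 = 7, 2889 mod 5 = 4.

x ≡ 2889 (mod 7315).


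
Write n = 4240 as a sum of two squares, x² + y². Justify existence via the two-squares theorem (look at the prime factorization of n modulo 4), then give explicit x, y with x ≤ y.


Step 1: Factor n = 4240 = 2^4 · 5 · 53.
Step 2: Check the mod-4 condition on each prime factor: 2 = 2 (special); 5 ≡ 1 (mod 4), exponent 1; 53 ≡ 1 (mod 4), exponent 1.
All primes ≡ 3 (mod 4) appear to even exponent (or don't appear), so by the two-squares theorem n IS expressible as a sum of two squares.
Step 3: Build a representation. Group n = k² · m with k = 4 and m = 5 · 53 = 265 (a product of primes ≡ 1 (mod 4)); a representation of m scales to one of n via (k·x)² + (k·y)² = k²(x² + y²). Each prime p ≡ 1 (mod 4) is itself a sum of two squares; find a² by testing p − a² for a perfect square:
  5: 5 − 1² = 4 = 2² ⇒ 5 = 1² + 2².
  53: 53 − 1² = 52, 53 − 2² = 49 = 7² ⇒ 53 = 2² + 7².
  Combine using the Brahmagupta–Fibonacci identity (a² + b²)(c² + d²) = (ac − bd)² + (ad + bc)² = (ac + bd)² + (ad − bc)²:
  5 · 53 = 265: from (1² + 2²)(2² + 7²), take (1·2 − 2·7, 1·7 + 2·2) = (2 − 14, 7 + 4) = (-12, 11); dropping signs (only squares matter) gives (12, 11); check 12² + 11² = 144 + 121 = 265 ✓.
  Scale by k = 4: (4·12, 4·11) = (48, 44).
Step 4: Order so x ≤ y and verify: 44² + 48² = 1936 + 2304 = 4240 = n. ✓

n = 4240 = 44² + 48² (one valid representation with x ≤ y).


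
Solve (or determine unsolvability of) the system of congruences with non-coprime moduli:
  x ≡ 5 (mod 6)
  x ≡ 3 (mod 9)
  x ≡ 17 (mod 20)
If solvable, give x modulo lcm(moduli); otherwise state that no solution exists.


Moduli 6, 9, 20 are not pairwise coprime, so CRT works modulo lcm(m_i) when all pairwise compatibility conditions hold.
Pairwise compatibility: gcd(m_i, m_j) must divide a_i - a_j for every pair.
Merge one congruence at a time:
  Start: x ≡ 5 (mod 6).
  Combine with x ≡ 3 (mod 9): gcd(6, 9) = 3, and 3 - 5 = -2 is NOT divisible by 3.
    ⇒ system is inconsistent (no integer solution).

No solution (the system is inconsistent).


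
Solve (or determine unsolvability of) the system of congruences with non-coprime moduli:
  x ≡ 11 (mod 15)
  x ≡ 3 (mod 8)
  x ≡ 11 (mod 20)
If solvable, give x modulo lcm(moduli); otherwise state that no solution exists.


Moduli 15, 8, 20 are not pairwise coprime, so CRT works modulo lcm(m_i) when all pairwise compatibility conditions hold.
Pairwise compatibility: gcd(m_i, m_j) must divide a_i - a_j for every pair.
Merge one congruence at a time:
  Start: x ≡ 11 (mod 15).
  Combine with x ≡ 3 (mod 8): gcd(15, 8) = 1; 3 - 11 = -8, which IS divisible by 1, so compatible.
    Write x = 11 + 15·t and substitute into x ≡ 3 (mod 8): 15·t ≡ 3 − 11 = -8 (mod 8).
    Reduce coefficients mod 8: 7·t ≡ 0 (mod 8).
    The inverse of 7 mod 8 is 7 (since 7·7 = 49 = 6·8 + 1), so t ≡ 7·0 = 0 ≡ 0 (mod 8).
    Then x = 11 + 15·0 = 11, valid modulo lcm(15, 8) = 120: x ≡ 11 (mod 120).
  Combine with x ≡ 11 (mod 20): gcd(120, 20) = 20; 11 - 11 = 0, which IS divisible by 20, so compatible.
    Write x = 11 + 120·t and substitute into x ≡ 11 (mod 20): 120·t ≡ 11 − 11 = 0 (mod 20).
    Divide the congruence (and modulus) by g = 20: 6·t ≡ 0 (mod 1).
    Modulo 1 every t works; take t = 0.
    Then x = 11 + 120·0 = 11, valid modulo lcm(120, 20) = 120: x ≡ 11 (mod 120).
Verify: 11 mod 15 = 11, 11 mod 8 = 3, 11 mod 20 = 11.

x ≡ 11 (mod 120).


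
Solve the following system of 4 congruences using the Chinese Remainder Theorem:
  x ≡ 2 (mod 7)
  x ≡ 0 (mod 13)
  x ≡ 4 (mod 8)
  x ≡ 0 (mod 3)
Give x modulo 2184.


Product of moduli M = 7 · 13 · 8 · 3 = 2184.
Merge one congruence at a time:
  Start: x ≡ 2 (mod 7).
  Combine with x ≡ 0 (mod 13); new modulus lcm = 91.
    Write x = 2 + 7·t and substitute into x ≡ 0 (mod 13): 7·t ≡ 0 − 2 = -2 (mod 13).
    Reduce coefficients mod 13: 7·t ≡ 11 (mod 13).
    The inverse of 7 mod 13 is 2 (since 7·2 = 14 = 1·13 + 1), so t ≡ 2·11 = 22 ≡ 9 (mod 13).
    Then x = 2 + 7·9 = 65, valid modulo lcm(7, 13) = 91: x ≡ 65 (mod 91).
  Combine with x ≡ 4 (mod 8); new modulus lcm = 728.
    Write x = 65 + 91·t and substitute into x ≡ 4 (mod 8): 91·t ≡ 4 − 65 = -61 (mod 8).
    Reduce coefficients mod 8: 3·t ≡ 3 (mod 8).
    The inverse of 3 mod 8 is 3 (since 3·3 = 9 = 1·8 + 1), so t ≡ 3·3 = 9 ≡ 1 (mod 8).
    Then x = 65 + 91·1 = 156, valid modulo lcm(91, 8) = 728: x ≡ 156 (mod 728).
  Combine with x ≡ 0 (mod 3); new modulus lcm = 2184.
    Write x = 156 + 728·t and substitute into x ≡ 0 (mod 3): 728·t ≡ 0 − 156 = -156 (mod 3).
    Reduce coefficients mod 3: 2·t ≡ 0 (mod 3).
    The inverse of 2 mod 3 is 2 (since 2·2 = 4 = 1·3 + 1), so t ≡ 2·0 = 0 ≡ 0 (mod 3).
    Then x = 156 + 728·0 = 156, valid modulo lcm(728, 3) = 2184: x ≡ 156 (mod 2184).
Verify against each original: 156 mod 7 = 2, 156 mod 13 = 0, 156 mod 8 = 4, 156 mod 3 = 0.

x ≡ 156 (mod 2184).


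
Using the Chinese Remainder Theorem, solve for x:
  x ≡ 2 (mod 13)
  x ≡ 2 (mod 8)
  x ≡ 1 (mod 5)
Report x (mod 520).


Moduli 13, 8, 5 are pairwise coprime; by CRT there is a unique solution modulo M = 13 · 8 · 5 = 520.
Solve pairwise, accumulating the modulus:
  Start with x ≡ 2 (mod 13).
  Combine with x ≡ 2 (mod 8): since gcd(13, 8) = 1, we get a unique residue mod 104.
    Write x = 2 + 13·t and substitute into x ≡ 2 (mod 8): 13·t ≡ 2 − 2 = 0 (mod 8).
    Reduce coefficients mod 8: 5·t ≡ 0 (mod 8).
    The inverse of 5 mod 8 is 5 (since 5·5 = 25 = 3·8 + 1), so t ≡ 5·0 = 0 ≡ 0 (mod 8).
    Then x = 2 + 13·0 = 2, valid modulo lcm(13, 8) = 104: x ≡ 2 (mod 104).
  Combine with x ≡ 1 (mod 5): since gcd(104, 5) = 1, we get a unique residue mod 520.
    Write x = 2 + 104·t and substitute into x ≡ 1 (mod 5): 104·t ≡ 1 − 2 = -1 (mod 5).
    Reduce coefficients mod 5: 4·t ≡ 4 (mod 5).
    The inverse of 4 mod 5 is 4 (since 4·4 = 16 = 3·5 + 1), so t ≡ 4·4 = 16 ≡ 1 (mod 5).
    Then x = 2 + 104·1 = 106, valid modulo lcm(104, 5) = 520: x ≡ 106 (mod 520).
Verify: 106 mod 13 = 2 ✓, 106 mod 8 = 2 ✓, 106 mod 5 = 1 ✓.

x ≡ 106 (mod 520).


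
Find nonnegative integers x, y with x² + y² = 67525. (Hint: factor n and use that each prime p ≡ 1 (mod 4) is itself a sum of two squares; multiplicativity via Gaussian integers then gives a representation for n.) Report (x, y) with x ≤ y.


Step 1: Factor n = 67525 = 5^2 · 37 · 73.
Step 2: Check the mod-4 condition on each prime factor: 5 ≡ 1 (mod 4), exponent 2; 37 ≡ 1 (mod 4), exponent 1; 73 ≡ 1 (mod 4), exponent 1.
All primes ≡ 3 (mod 4) appear to even exponent (or don't appear), so by the two-squares theorem n IS expressible as a sum of two squares.
Step 3: Build a representation. Group n = k² · m with k = 5 and m = 37 · 73 = 2701 (a product of primes ≡ 1 (mod 4)); a representation of m scales to one of n via (k·x)² + (k·y)² = k²(x² + y²). Each prime p ≡ 1 (mod 4) is itself a sum of two squares; find a² by testing p − a² for a perfect square:
  37: 37 − 1² = 36 = 6² ⇒ 37 = 1² + 6².
  73: 73 − 1² = 72, 73 − 2² = 69, 73 − 3² = 64 = 8² ⇒ 73 = 3² + 8².
  Combine using the Brahmagupta–Fibonacci identity (a² + b²)(c² + d²) = (ac − bd)² + (ad + bc)² = (ac + bd)² + (ad − bc)²:
  37 · 73 = 2701: from (1² + 6²)(3² + 8²), take (1·3 − 6·8, 1·8 + 6·3) = (3 − 48, 8 + 18) = (-45, 26); dropping signs (only squares matter) gives (45, 26); check 45² + 26² = 2025 + 676 = 2701 ✓.
  Scale by k = 5: (5·45, 5·26) = (225, 130).
Step 4: Order so x ≤ y and verify: 130² + 225² = 16900 + 50625 = 67525 = n. ✓

n = 67525 = 130² + 225² (one valid representation with x ≤ y).


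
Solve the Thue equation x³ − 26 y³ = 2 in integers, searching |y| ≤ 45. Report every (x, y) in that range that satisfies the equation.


The equation is x³ - 26y³ = 2. For fixed y, x³ = 26·y³ + 2, so a solution requires the RHS to be a perfect cube.
Strategy: iterate y from -45 to 45, compute RHS = 26·y³ + 2, and check whether it is a (positive or negative) perfect cube.
Check small values of y:
  y = 0: RHS = 2 is not a perfect cube.
  y = 1: RHS = 28 is not a perfect cube.
  y = -1: RHS = -24 is not a perfect cube.
  y = 2: RHS = 210 is not a perfect cube.
  y = -2: RHS = -206 is not a perfect cube.
  y = 3: RHS = 704 is not a perfect cube.
  y = -3: RHS = -700 is not a perfect cube.
Continuing the search up to |y| = 45 finds no solutions either.
No (x, y) in the scanned range satisfies the equation.

No integer solutions with |y| ≤ 45.


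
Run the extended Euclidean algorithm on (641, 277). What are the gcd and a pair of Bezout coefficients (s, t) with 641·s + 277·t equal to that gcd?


Euclidean algorithm on (641, 277) — divide until remainder is 0:
  641 = 2 · 277 + 87
  277 = 3 · 87 + 16
  87 = 5 · 16 + 7
  16 = 2 · 7 + 2
  7 = 3 · 2 + 1
  2 = 2 · 1 + 0
gcd(641, 277) = 1.
Track Bezout coefficients alongside the remainders: start with r₀ = 641 = a·1 + b·0 (s = 1, t = 0) and r₁ = 277 = a·0 + b·1 (s = 0, t = 1); each new remainder r_{k+1} = r_{k-1} − q_k·r_k inherits s_{k+1} = s_{k-1} − q_k·s_k, t_{k+1} = t_{k-1} − q_k·t_k, so r_k = a·s_k + b·t_k at every step:
  q = 2: r = 87, s = 1 − 2·0 = 1, t = 0 − 2·1 = -2  (check: 641·1 + 277·(-2) = 87)
  q = 3: r = 16, s = 0 − 3·1 = -3, t = 1 − 3·(-2) = 7  (check: 641·(-3) + 277·7 = 16)
  q = 5: r = 7, s = 1 − 5·(-3) = 16, t = -2 − 5·7 = -37  (check: 641·16 + 277·(-37) = 7)
  q = 2: r = 2, s = -3 − 2·16 = -35, t = 7 − 2·(-37) = 81  (check: 641·(-35) + 277·81 = 2)
  q = 3: r = 1, s = 16 − 3·(-35) = 121, t = -37 − 3·81 = -280  (check: 641·121 + 277·(-280) = 1)
The row with r = 1 (the gcd) gives the Bezout coefficients s = 121, t = -280.
Result: 641 · (121) + 277 · (-280) = 1.

gcd(641, 277) = 1; s = 121, t = -280 (check: 641·121 + 277·(-280) = 1).


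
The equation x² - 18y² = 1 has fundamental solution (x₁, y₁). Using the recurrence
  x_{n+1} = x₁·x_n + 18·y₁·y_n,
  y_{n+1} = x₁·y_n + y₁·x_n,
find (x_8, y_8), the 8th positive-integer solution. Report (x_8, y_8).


Step 1: Find the fundamental solution (x₁, y₁) of x² - 18y² = 1.
  Expand √18 as a continued fraction. a₀ = ⌊√18⌋ = 4; iterate m_{k+1} = d_k·a_k − m_k, d_{k+1} = (18 − m_{k+1}²)/d_k, a_{k+1} = ⌊(a₀ + m_{k+1})/d_{k+1}⌋ (starting m₀ = 0, d₀ = 1), with convergents p_k = a_k·p_{k-1} + p_{k-2}, q_k = a_k·q_{k-1} + q_{k-2} (p₋₁ = 1, q₋₁ = 0):
  k = 0: a₀ = 4; p₀/q₀ = 4/1; p₀² − 18·q₀² = 16 − 18 = -2.
  k = 1: m = 4, d = 2, a = ⌊(4 + 4)/2⌋ = 4; p/q = (4·4 + 1)/(4·1 + 0) = 17/4; p² − 18·q² = 289 − 288 = 1.
  The first convergent with p² − 18·q² = 1 gives the fundamental solution (x₁, y₁) = (17, 4).
Step 2: Apply the recurrence (x_{n+1}, y_{n+1}) = (x₁x_n + 18y₁y_n, x₁y_n + y₁x_n) repeatedly.
  From (x_1, y_1) = (17, 4): x_2 = 17·17 + 18·4·4 = 577; y_2 = 17·4 + 4·17 = 136.
  From (x_2, y_2) = (577, 136): x_3 = 17·577 + 18·4·136 = 19601; y_3 = 17·136 + 4·577 = 4620.
  From (x_3, y_3) = (19601, 4620): x_4 = 17·19601 + 18·4·4620 = 665857; y_4 = 17·4620 + 4·19601 = 156944.
  From (x_4, y_4) = (665857, 156944): x_5 = 17·665857 + 18·4·156944 = 22619537; y_5 = 17·156944 + 4·665857 = 5331476.
  From (x_5, y_5) = (22619537, 5331476): x_6 = 17·22619537 + 18·4·5331476 = 768398401; y_6 = 17·5331476 + 4·22619537 = 181113240.
  From (x_6, y_6) = (768398401, 181113240): x_7 = 17·768398401 + 18·4·181113240 = 26102926097; y_7 = 17·181113240 + 4·768398401 = 6152518684.
  From (x_7, y_7) = (26102926097, 6152518684): x_8 = 17·26102926097 + 18·4·6152518684 = 886731088897; y_8 = 17·6152518684 + 4·26102926097 = 209004522016.
Step 3: Verify x_8² - 18·y_8² = 786292024016459316676609 - 786292024016459316676608 = 1 (should be 1). ✓

(x_1, y_1) = (17, 4); (x_8, y_8) = (886731088897, 209004522016).
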